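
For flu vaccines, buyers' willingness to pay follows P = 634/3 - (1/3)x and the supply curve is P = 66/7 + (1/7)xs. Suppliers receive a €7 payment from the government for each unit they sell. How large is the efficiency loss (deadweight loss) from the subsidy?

Pre-subsidy: 634/3 - (1/3)x = 66/7 + (1/7)x gives x* = 424 and P* = 70.
With the subsidy, sellers receive Ps = Pb + 7 for each unit, where Pb is the price buyers pay.
On the curves, Pb = 634/3 - (1/3)x and Ps = 66/7 + (1/7)x; the wedge Ps − Pb = 7 gives 66/7 + (1/7)x − (634/3 - (1/3)x) = 7, so x' = 438.7.
Then Pb = 634/3 − (1/3)·438.7 = 65.1 and Ps = 66/7 + (1/7)·438.7 = 72.1.
The subsidy expands output by 438.7 − 424 = 14.7 past the efficient level; on those units the gap between marginal cost and willingness to pay runs from 0 up to 7.
DWL = ½ × 7 × 14.7 = 51.45.

Deadweight loss = €51.45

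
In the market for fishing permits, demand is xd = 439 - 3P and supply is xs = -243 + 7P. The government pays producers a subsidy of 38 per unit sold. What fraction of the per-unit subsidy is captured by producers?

Producer share = 0.3

Pre-subsidy: 439 - 3P = -243 + 7P gives P* = 68.2, x* = 234.4.
With the subsidy, sellers receive Ps = Pb + 38 for each unit, where Pb is the price buyers pay.
Supply in terms of Pb becomes xs = -243 + 7(Pb + 38) = 23 + 7Pb. Setting this equal to demand: 439 - 3Pb = 23 + 7Pb, so Pb = 41.6.
Sellers receive Ps = 41.6 + 38 = 79.6; x' = 439 − 3·41.6 = 314.2.
Buyers' price falls by P* − Pb = 68.2 − 41.6 = 26.6; sellers' price rises by Ps − P* = 79.6 − 68.2 = 11.4.
So producers capture 11.4/38 = 0.3 of each unit of subsidy.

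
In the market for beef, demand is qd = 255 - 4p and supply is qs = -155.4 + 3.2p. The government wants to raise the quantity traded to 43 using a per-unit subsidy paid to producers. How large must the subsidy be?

Required subsidy s = 9 per unit

At q = 43, invert demand for the buyer price: pb = (255 − 43)/4 = 53; invert supply for the seller price: ps = (43 − (-155.4))/3.2 = 62.
The subsidy must fill the gap: s = ps − pb = 62 − 53 = 9.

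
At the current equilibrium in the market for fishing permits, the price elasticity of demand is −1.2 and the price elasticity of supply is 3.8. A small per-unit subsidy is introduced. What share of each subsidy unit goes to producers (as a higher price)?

For a small subsidy around the equilibrium, the benefit split depends on the relative slopes, which at a point are proportional to the elasticities.
Buyer share = εs/(εs + |εd|) = 3.8/(3.8 + 1.2) = 0.76; seller share = |εd|/(εs + |εd|) = 0.24.
So producers capture 0.24 of the subsidy.

Producer share = 0.24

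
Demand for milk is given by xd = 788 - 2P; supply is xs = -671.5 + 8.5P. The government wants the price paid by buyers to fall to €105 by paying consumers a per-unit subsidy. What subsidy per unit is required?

At a buyer price of 105, quantity demanded is 788 − 2·105 = 578.
Sellers supply 578 only when they receive Ps with -671.5 + 8.5·Ps = 578, i.e. Ps = 147.
s = Ps − Pb = 147 − 105 = 42.

Required subsidy s = €42 per unit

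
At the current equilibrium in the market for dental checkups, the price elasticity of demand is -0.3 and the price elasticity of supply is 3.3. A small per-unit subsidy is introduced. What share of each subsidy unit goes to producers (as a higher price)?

Producer share = 1/12

For a small subsidy around the equilibrium, the benefit split depends on the relative slopes, which at a point are proportional to the elasticities.
Buyer share = εs/(εs + |εd|) = 3.3/(3.3 + 0.3) = 11/12; seller share = |εd|/(εs + |εd|) = 1/12.
So producers capture 1/12 of the subsidy.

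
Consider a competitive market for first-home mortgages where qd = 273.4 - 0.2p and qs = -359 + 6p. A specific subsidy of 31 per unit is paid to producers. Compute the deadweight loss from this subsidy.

Deadweight loss = 93

Pre-subsidy: 273.4 - 0.2p = -359 + 6p gives p* = 102, q* = 253.
With the subsidy, sellers receive ps = pb + 31 for each unit, where pb is the price buyers pay.
Supply in terms of pb becomes qs = -359 + 6(pb + 31) = -173 + 6pb. Setting this equal to demand: 273.4 - 0.2pb = -173 + 6pb, so pb = 72.
Sellers receive ps = 72 + 31 = 103; q' = 273.4 − 0.2·72 = 259.
The subsidy expands output by 259 − 253 = 6 past the efficient level; on those units the gap between marginal cost and willingness to pay runs from 0 up to 31.
DWL = ½ × 31 × 6 = 93.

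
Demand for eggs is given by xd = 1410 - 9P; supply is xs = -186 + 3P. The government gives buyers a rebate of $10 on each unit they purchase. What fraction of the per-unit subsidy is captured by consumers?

Pre-subsidy: 1410 - 9P = -186 + 3P gives P* = 133, x* = 213.
With the rebate, buyers effectively pay Pb = Ps − 10, where Ps is the price sellers receive.
Demand in terms of Ps becomes xd = 1410 − 9(Ps − 10) = 1500 - 9Ps. Setting this equal to supply: 1500 - 9Ps = -186 + 3Ps, so Ps = 140.5.
Buyers pay Pb = 140.5 − 10 = 130.5; x' = -186 + 3·140.5 = 235.5.
Buyers' price falls by P* − Pb = 133 − 130.5 = 2.5; sellers' price rises by Ps − P* = 140.5 − 133 = 7.5.
So consumers capture 2.5/10 = 0.25 of each unit of subsidy.

Consumer share = 0.25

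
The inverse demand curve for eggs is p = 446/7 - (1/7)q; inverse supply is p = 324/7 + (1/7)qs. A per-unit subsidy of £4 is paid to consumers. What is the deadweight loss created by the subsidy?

Deadweight loss = £28

Pre-subsidy: 446/7 - (1/7)q = 324/7 + (1/7)q gives q* = 61 and p* = 55.
With the rebate, buyers effectively pay pb = ps − 4, where ps is the price sellers receive.
On the curves, pb = 446/7 - (1/7)q and ps = 324/7 + (1/7)q; the wedge ps − pb = 4 gives 324/7 + (1/7)q − (446/7 - (1/7)q) = 4, so q' = 75.
Then pb = 446/7 − (1/7)·75 = 53 and ps = 324/7 + (1/7)·75 = 57.
The subsidy expands output by 75 − 61 = 14 past the efficient level; on those units the gap between marginal cost and willingness to pay runs from 0 up to 4.
DWL = ½ × 4 × 14 = 28.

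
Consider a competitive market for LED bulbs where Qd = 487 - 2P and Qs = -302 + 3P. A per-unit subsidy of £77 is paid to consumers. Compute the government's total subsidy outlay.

Government cost = £20312.6

Pre-subsidy: 487 - 2P = -302 + 3P gives P* = 157.8, Q* = 171.4.
With the rebate, buyers effectively pay Pb = Ps − 77, where Ps is the price sellers receive.
Demand in terms of Ps becomes Qd = 487 − 2(Ps − 77) = 641 - 2Ps. Setting this equal to supply: 641 - 2Ps = -302 + 3Ps, so Ps = 188.6.
Buyers pay Pb = 188.6 − 77 = 111.6; Q' = -302 + 3·188.6 = 263.8.
Government outlay = subsidy × quantity = 77 × 263.8 = 20312.6.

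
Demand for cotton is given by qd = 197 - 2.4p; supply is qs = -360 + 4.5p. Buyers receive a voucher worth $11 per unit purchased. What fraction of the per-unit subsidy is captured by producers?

Producer share = 8/23

Pre-subsidy: 197 - 2.4p = -360 + 4.5p gives p* = 5570/69, q* = 75/23.
With the rebate, buyers effectively pay pb = ps − 11, where ps is the price sellers receive.
Demand in terms of ps becomes qd = 197 − 2.4(ps − 11) = 223.4 - 2.4ps. Setting this equal to supply: 223.4 - 2.4ps = -360 + 4.5ps, so ps = 5834/69.
Buyers pay pb = 5834/69 − 11 = 5075/69; q' = -360 + 4.5·(5834/69) = 471/23.
Buyers' price falls by p* − pb = 5570/69 − 5075/69 = 165/23; sellers' price rises by ps − p* = 5834/69 − 5570/69 = 88/23.
So producers capture (88/23)/11 = 8/23 of each unit of subsidy.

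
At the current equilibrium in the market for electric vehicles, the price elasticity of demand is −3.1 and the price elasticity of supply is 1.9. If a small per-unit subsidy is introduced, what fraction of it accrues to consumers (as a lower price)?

Consumer share = 0.38

For a small subsidy around the equilibrium, the benefit split depends on the relative slopes, which at a point are proportional to the elasticities.
Buyer share = εs/(εs + |εd|) = 1.9/(1.9 + 3.1) = 0.38; seller share = |εd|/(εs + |εd|) = 0.62.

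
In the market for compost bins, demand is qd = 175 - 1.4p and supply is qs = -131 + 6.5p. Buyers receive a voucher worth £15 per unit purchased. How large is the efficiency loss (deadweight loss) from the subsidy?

Deadweight loss = 20475/158

Pre-subsidy: 175 - 1.4p = -131 + 6.5p gives p* = 3060/79, q* = 9541/79.
With the rebate, buyers effectively pay pb = ps − 15, where ps is the price sellers receive.
Demand in terms of ps becomes qd = 175 − 1.4(ps − 15) = 196 - 1.4ps. Setting this equal to supply: 196 - 1.4ps = -131 + 6.5ps, so ps = 3270/79.
Buyers pay pb = 3270/79 − 15 = 2085/79; q' = -131 + 6.5·(3270/79) = 10906/79.
The subsidy expands output by 10906/79 − 9541/79 = 1365/79 past the efficient level; on those units the gap between marginal cost and willingness to pay runs from 0 up to 15.
DWL = ½ × 15 × 1365/79 = 20475/158.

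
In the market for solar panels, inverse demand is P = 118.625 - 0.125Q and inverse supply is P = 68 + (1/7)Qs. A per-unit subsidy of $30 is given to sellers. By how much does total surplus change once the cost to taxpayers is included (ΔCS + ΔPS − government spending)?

Pre-subsidy: 118.625 - 0.125Q = 68 + (1/7)Q gives Q* = 189 and P* = 95.
With the subsidy, sellers receive Ps = Pb + 30 for each unit, where Pb is the price buyers pay.
On the curves, Pb = 118.625 - 0.125Q and Ps = 68 + (1/7)Q; the wedge Ps − Pb = 30 gives 68 + (1/7)Q − (118.625 - 0.125Q) = 30, so Q' = 301.
Then Pb = 118.625 − 0.125·301 = 81 and Ps = 68 + (1/7)·301 = 111.
ΔCS = ½(189 + 301)(95 − 81) = 3430; ΔPS = ½(189 + 301)(111 − 95) = 3920.
Government spending = 30 × 301 = 9030.
Net change = 3430 + 3920 − 9030 = -1680. The loss equals the DWL triangle ½·30·112.

Net change in total surplus = -$1680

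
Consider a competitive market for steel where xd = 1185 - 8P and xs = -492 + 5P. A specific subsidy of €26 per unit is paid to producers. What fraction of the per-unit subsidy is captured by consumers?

Consumer share = 5/13

Pre-subsidy: 1185 - 8P = -492 + 5P gives P* = 129, x* = 153.
With the subsidy, sellers receive Ps = Pb + 26 for each unit, where Pb is the price buyers pay.
Supply in terms of Pb becomes xs = -492 + 5(Pb + 26) = -362 + 5Pb. Setting this equal to demand: 1185 - 8Pb = -362 + 5Pb, so Pb = 119.
Sellers receive Ps = 119 + 26 = 145; x' = 1185 − 8·119 = 233.
Buyers' price falls by P* − Pb = 129 − 119 = 10; sellers' price rises by Ps − P* = 145 − 129 = 16.
So consumers capture 10/26 = 5/13 of each unit of subsidy.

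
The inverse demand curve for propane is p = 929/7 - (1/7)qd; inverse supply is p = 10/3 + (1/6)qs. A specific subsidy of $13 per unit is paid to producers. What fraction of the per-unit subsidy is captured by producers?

Producer share = 7/13

Pre-subsidy: 929/7 - (1/7)q = 10/3 + (1/6)q gives q* = 418 and p* = 73.
With the subsidy, sellers receive ps = pb + 13 for each unit, where pb is the price buyers pay.
On the curves, pb = 929/7 - (1/7)q and ps = 10/3 + (1/6)q; the wedge ps − pb = 13 gives 10/3 + (1/6)q − (929/7 - (1/7)q) = 13, so q' = 460.
Then pb = 929/7 − (1/7)·460 = 67 and ps = 10/3 + (1/6)·460 = 80.
Buyers' price falls by p* − pb = 73 − 67 = 6; sellers' price rises by ps − p* = 80 − 73 = 7.
So producers capture 7/13 = 7/13 of each unit of subsidy.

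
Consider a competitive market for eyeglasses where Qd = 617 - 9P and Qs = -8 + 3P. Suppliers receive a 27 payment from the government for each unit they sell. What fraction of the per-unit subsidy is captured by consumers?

Consumer share = 0.25

Pre-subsidy: 617 - 9P = -8 + 3P gives P* = 625/12, Q* = 148.25.
With the subsidy, sellers receive Ps = Pb + 27 for each unit, where Pb is the price buyers pay.
Supply in terms of Pb becomes Qs = -8 + 3(Pb + 27) = 73 + 3Pb. Setting this equal to demand: 617 - 9Pb = 73 + 3Pb, so Pb = 136/3.
Sellers receive Ps = 136/3 + 27 = 217/3; Q' = 617 − 9·(136/3) = 209.
Buyers' price falls by P* − Pb = 625/12 − 136/3 = 6.75; sellers' price rises by Ps − P* = 217/3 − 625/12 = 20.25.
So consumers capture 6.75/27 = 0.25 of each unit of subsidy.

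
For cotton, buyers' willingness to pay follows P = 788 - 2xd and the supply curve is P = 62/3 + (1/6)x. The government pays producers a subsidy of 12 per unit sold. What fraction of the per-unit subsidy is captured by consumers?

Consumer share = 12/13

Pre-subsidy: 788 - 2x = 62/3 + (1/6)x gives x* = 4604/13 and P* = 1036/13.
With the subsidy, sellers receive Ps = Pb + 12 for each unit, where Pb is the price buyers pay.
On the curves, Pb = 788 - 2x and Ps = 62/3 + (1/6)x; the wedge Ps − Pb = 12 gives 62/3 + (1/6)x − (788 - 2x) = 12, so x' = 4676/13.
Then Pb = 788 − 2·(4676/13) = 892/13 and Ps = 62/3 + (1/6)·(4676/13) = 1048/13.
Buyers' price falls by P* − Pb = 1036/13 − 892/13 = 144/13; sellers' price rises by Ps − P* = 1048/13 − 1036/13 = 12/13.
So consumers capture (144/13)/12 = 12/13 of each unit of subsidy.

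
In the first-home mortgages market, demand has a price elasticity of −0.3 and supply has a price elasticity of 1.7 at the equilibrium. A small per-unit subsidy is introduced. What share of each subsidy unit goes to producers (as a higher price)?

For a small subsidy around the equilibrium, the benefit split depends on the relative slopes, which at a point are proportional to the elasticities.
Buyer share = εs/(εs + |εd|) = 1.7/(1.7 + 0.3) = 0.85; seller share = |εd|/(εs + |εd|) = 0.15.
So producers capture 0.15 of the subsidy.

Producer share = 0.15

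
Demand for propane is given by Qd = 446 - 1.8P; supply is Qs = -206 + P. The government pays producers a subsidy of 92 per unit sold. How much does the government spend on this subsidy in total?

Pre-subsidy: 446 - 1.8P = -206 + P gives P* = 1630/7, Q* = 188/7.
With the subsidy, sellers receive Ps = Pb + 92 for each unit, where Pb is the price buyers pay.
Supply in terms of Pb becomes Qs = -206 + 1(Pb + 92) = -114 + Pb. Setting this equal to demand: 446 - 1.8Pb = -114 + Pb, so Pb = 200.
Sellers receive Ps = 200 + 92 = 292; Q' = 446 − 1.8·200 = 86.
Government outlay = subsidy × quantity = 92 × 86 = 7912.

Government cost = 7912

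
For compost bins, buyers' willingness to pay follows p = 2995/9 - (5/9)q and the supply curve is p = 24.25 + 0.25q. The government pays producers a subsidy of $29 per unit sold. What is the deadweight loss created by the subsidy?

Pre-subsidy: 2995/9 - (5/9)q = 24.25 + 0.25q gives q* = 383 and p* = 120.
With the subsidy, sellers receive ps = pb + 29 for each unit, where pb is the price buyers pay.
On the curves, pb = 2995/9 - (5/9)q and ps = 24.25 + 0.25q; the wedge ps − pb = 29 gives 24.25 + 0.25q − (2995/9 - (5/9)q) = 29, so q' = 419.
Then pb = 2995/9 − (5/9)·419 = 100 and ps = 24.25 + 0.25·419 = 129.
The subsidy expands output by 419 − 383 = 36 past the efficient level; on those units the gap between marginal cost and willingness to pay runs from 0 up to 29.
DWL = ½ × 29 × 36 = 522.

Deadweight loss = $522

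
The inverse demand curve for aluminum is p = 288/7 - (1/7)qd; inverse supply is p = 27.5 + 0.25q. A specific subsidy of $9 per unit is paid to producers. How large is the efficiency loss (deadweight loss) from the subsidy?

Deadweight loss = 1134/11

Pre-subsidy: 288/7 - (1/7)q = 27.5 + 0.25q gives q* = 382/11 and p* = 398/11.
With the subsidy, sellers receive ps = pb + 9 for each unit, where pb is the price buyers pay.
On the curves, pb = 288/7 - (1/7)q and ps = 27.5 + 0.25q; the wedge ps − pb = 9 gives 27.5 + 0.25q − (288/7 - (1/7)q) = 9, so q' = 634/11.
Then pb = 288/7 − (1/7)·(634/11) = 362/11 and ps = 27.5 + 0.25·(634/11) = 461/11.
The subsidy expands output by 634/11 − 382/11 = 252/11 past the efficient level; on those units the gap between marginal cost and willingness to pay runs from 0 up to 9.
DWL = ½ × 9 × 252/11 = 1134/11.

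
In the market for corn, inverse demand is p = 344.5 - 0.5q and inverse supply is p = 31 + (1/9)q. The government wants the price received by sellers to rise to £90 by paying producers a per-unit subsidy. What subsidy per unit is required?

Required subsidy s = £11 per unit

At a seller price of 90, quantity supplied is -279 + 9·90 = 531.
Buyers absorb 531 only when they pay pb = 344.5 − 0.5·531 = 79.
s = ps − pb = 90 − 79 = 11.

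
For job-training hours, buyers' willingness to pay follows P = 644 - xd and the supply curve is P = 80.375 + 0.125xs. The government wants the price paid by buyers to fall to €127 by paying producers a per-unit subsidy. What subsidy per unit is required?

At a buyer price of 127, quantity demanded is 644 − 1·127 = 517.
Sellers supply 517 only when they receive Ps = 80.375 + 0.125·517 = 145.
s = Ps − Pb = 145 − 127 = 18.

Required subsidy s = €18 per unit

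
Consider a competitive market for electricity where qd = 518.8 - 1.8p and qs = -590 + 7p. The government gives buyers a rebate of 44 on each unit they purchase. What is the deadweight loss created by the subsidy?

Deadweight loss = 1386

Pre-subsidy: 518.8 - 1.8p = -590 + 7p gives p* = 126, q* = 292.
With the rebate, buyers effectively pay pb = ps − 44, where ps is the price sellers receive.
Demand in terms of ps becomes qd = 518.8 − 1.8(ps − 44) = 598 - 1.8ps. Setting this equal to supply: 598 - 1.8ps = -590 + 7ps, so ps = 135.
Buyers pay pb = 135 − 44 = 91; q' = -590 + 7·135 = 355.
The subsidy expands output by 355 − 292 = 63 past the efficient level; on those units the gap between marginal cost and willingness to pay runs from 0 up to 44.
DWL = ½ × 44 × 63 = 1386.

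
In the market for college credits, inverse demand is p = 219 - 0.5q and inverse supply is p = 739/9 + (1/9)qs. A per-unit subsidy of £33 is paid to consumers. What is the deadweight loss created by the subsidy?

Deadweight loss = £891

Pre-subsidy: 219 - 0.5q = 739/9 + (1/9)q gives q* = 224 and p* = 107.
With the rebate, buyers effectively pay pb = ps − 33, where ps is the price sellers receive.
On the curves, pb = 219 - 0.5q and ps = 739/9 + (1/9)q; the wedge ps − pb = 33 gives 739/9 + (1/9)q − (219 - 0.5q) = 33, so q' = 278.
Then pb = 219 − 0.5·278 = 80 and ps = 739/9 + (1/9)·278 = 113.
The subsidy expands output by 278 − 224 = 54 past the efficient level; on those units the gap between marginal cost and willingness to pay runs from 0 up to 33.
DWL = ½ × 33 × 54 = 891.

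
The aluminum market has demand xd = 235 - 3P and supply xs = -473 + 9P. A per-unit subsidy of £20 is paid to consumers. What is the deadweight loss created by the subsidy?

Deadweight loss = £450

Pre-subsidy: 235 - 3P = -473 + 9P gives P* = 59, x* = 58.
With the rebate, buyers effectively pay Pb = Ps − 20, where Ps is the price sellers receive.
Demand in terms of Ps becomes xd = 235 − 3(Ps − 20) = 295 - 3Ps. Setting this equal to supply: 295 - 3Ps = -473 + 9Ps, so Ps = 64.
Buyers pay Pb = 64 − 20 = 44; x' = -473 + 9·64 = 103.
The subsidy expands output by 103 − 58 = 45 past the efficient level; on those units the gap between marginal cost and willingness to pay runs from 0 up to 20.
DWL = ½ × 20 × 45 = 450.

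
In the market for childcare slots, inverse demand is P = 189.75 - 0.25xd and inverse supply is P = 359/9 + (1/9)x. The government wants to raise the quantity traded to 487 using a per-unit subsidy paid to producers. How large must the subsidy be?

At x = 487, from the demand curve buyers pay Pb = 189.75 − 0.25·487 = 68; from the supply curve sellers need Ps = 359/9 + (1/9)·487 = 94.
The subsidy must fill the gap: s = Ps − Pb = 94 − 68 = 26.

Required subsidy s = 26 per unit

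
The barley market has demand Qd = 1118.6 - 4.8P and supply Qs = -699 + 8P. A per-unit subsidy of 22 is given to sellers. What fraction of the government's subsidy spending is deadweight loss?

DWL / government spending = 33/503

Pre-subsidy: 1118.6 - 4.8P = -699 + 8P gives P* = 142, Q* = 437.
With the subsidy, sellers receive Ps = Pb + 22 for each unit, where Pb is the price buyers pay.
Supply in terms of Pb becomes Qs = -699 + 8(Pb + 22) = -523 + 8Pb. Setting this equal to demand: 1118.6 - 4.8Pb = -523 + 8Pb, so Pb = 128.25.
Sellers receive Ps = 128.25 + 22 = 150.25; Q' = 1118.6 − 4.8·128.25 = 503.
ΔCS = ½(437 + 503)(142 − 128.25) = 6462.5; ΔPS = ½(437 + 503)(150.25 − 142) = 3877.5.
Government spending = 22 × 503 = 11066.
DWL = ½ × 22 × (503 − 437) = 726; fraction = 726 / 11066 = 33/503.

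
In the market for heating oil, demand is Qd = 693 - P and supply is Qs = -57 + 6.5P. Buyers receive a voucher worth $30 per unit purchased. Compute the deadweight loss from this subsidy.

Pre-subsidy: 693 - P = -57 + 6.5P gives P* = 100, Q* = 593.
With the rebate, buyers effectively pay Pb = Ps − 30, where Ps is the price sellers receive.
Demand in terms of Ps becomes Qd = 693 − 1(Ps − 30) = 723 - Ps. Setting this equal to supply: 723 - Ps = -57 + 6.5Ps, so Ps = 104.
Buyers pay Pb = 104 − 30 = 74; Q' = -57 + 6.5·104 = 619.
The subsidy expands output by 619 − 593 = 26 past the efficient level; on those units the gap between marginal cost and willingness to pay runs from 0 up to 30.
DWL = ½ × 30 × 26 = 390.

Deadweight loss = $390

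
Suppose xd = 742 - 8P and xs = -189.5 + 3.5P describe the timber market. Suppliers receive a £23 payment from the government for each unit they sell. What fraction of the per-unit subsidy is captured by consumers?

Pre-subsidy: 742 - 8P = -189.5 + 3.5P gives P* = 81, x* = 94.
With the subsidy, sellers receive Ps = Pb + 23 for each unit, where Pb is the price buyers pay.
Supply in terms of Pb becomes xs = -189.5 + 3.5(Pb + 23) = -109 + 3.5Pb. Setting this equal to demand: 742 - 8Pb = -109 + 3.5Pb, so Pb = 74.
Sellers receive Ps = 74 + 23 = 97; x' = 742 − 8·74 = 150.
Buyers' price falls by P* − Pb = 81 − 74 = 7; sellers' price rises by Ps − P* = 97 − 81 = 16.
So consumers capture 7/23 = 7/23 of each unit of subsidy.

Consumer share = 7/23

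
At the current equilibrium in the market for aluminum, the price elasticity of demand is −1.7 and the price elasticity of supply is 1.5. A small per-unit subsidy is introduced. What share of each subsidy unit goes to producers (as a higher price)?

For a small subsidy around the equilibrium, the benefit split depends on the relative slopes, which at a point are proportional to the elasticities.
Buyer share = εs/(εs + |εd|) = 1.5/(1.5 + 1.7) = 0.46875; seller share = |εd|/(εs + |εd|) = 0.53125.
So producers capture 0.53125 of the subsidy.

Producer share = 0.53125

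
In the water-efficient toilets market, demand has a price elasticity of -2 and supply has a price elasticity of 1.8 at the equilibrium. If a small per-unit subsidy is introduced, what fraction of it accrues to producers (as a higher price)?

For a small subsidy around the equilibrium, the benefit split depends on the relative slopes, which at a point are proportional to the elasticities.
Buyer share = εs/(εs + |εd|) = 1.8/(1.8 + 2) = 9/19; seller share = |εd|/(εs + |εd|) = 10/19.
So producers capture 10/19 of the subsidy.

Producer share = 10/19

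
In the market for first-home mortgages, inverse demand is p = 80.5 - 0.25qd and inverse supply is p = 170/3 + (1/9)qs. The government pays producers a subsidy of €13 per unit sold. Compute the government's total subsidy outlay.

Pre-subsidy: 80.5 - 0.25q = 170/3 + (1/9)q gives q* = 66 and p* = 64.
With the subsidy, sellers receive ps = pb + 13 for each unit, where pb is the price buyers pay.
On the curves, pb = 80.5 - 0.25q and ps = 170/3 + (1/9)q; the wedge ps − pb = 13 gives 170/3 + (1/9)q − (80.5 - 0.25q) = 13, so q' = 102.
Then pb = 80.5 − 0.25·102 = 55 and ps = 170/3 + (1/9)·102 = 68.
Government outlay = subsidy × quantity = 13 × 102 = 1326.

Government cost = €1326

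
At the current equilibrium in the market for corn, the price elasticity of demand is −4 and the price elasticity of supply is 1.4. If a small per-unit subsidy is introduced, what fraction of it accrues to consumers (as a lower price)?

For a small subsidy around the equilibrium, the benefit split depends on the relative slopes, which at a point are proportional to the elasticities.
Buyer share = εs/(εs + |εd|) = 1.4/(1.4 + 4) = 7/27; seller share = |εd|/(εs + |εd|) = 20/27.

Consumer share = 7/27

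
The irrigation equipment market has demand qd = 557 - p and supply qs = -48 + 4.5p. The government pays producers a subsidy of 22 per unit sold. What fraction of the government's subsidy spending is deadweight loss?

DWL / government spending = 3/155

Pre-subsidy: 557 - p = -48 + 4.5p gives p* = 110, q* = 447.
With the subsidy, sellers receive ps = pb + 22 for each unit, where pb is the price buyers pay.
Supply in terms of pb becomes qs = -48 + 4.5(pb + 22) = 51 + 4.5pb. Setting this equal to demand: 557 - pb = 51 + 4.5pb, so pb = 92.
Sellers receive ps = 92 + 22 = 114; q' = 557 − 1·92 = 465.
ΔCS = ½(447 + 465)(110 − 92) = 8208; ΔPS = ½(447 + 465)(114 − 110) = 1824.
Government spending = 22 × 465 = 10230.
DWL = ½ × 22 × (465 − 447) = 198; fraction = 198 / 10230 = 3/155.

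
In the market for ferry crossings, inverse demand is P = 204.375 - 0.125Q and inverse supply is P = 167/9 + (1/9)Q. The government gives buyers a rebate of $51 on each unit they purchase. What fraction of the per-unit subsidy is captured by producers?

Pre-subsidy: 204.375 - 0.125Q = 167/9 + (1/9)Q gives Q* = 787 and P* = 106.
With the rebate, buyers effectively pay Pb = Ps − 51, where Ps is the price sellers receive.
On the curves, Pb = 204.375 - 0.125Q and Ps = 167/9 + (1/9)Q; the wedge Ps − Pb = 51 gives 167/9 + (1/9)Q − (204.375 - 0.125Q) = 51, so Q' = 1003.
Then Pb = 204.375 − 0.125·1003 = 79 and Ps = 167/9 + (1/9)·1003 = 130.
Buyers' price falls by P* − Pb = 106 − 79 = 27; sellers' price rises by Ps − P* = 130 − 106 = 24.
So producers capture 24/51 = 8/17 of each unit of subsidy.

Producer share = 8/17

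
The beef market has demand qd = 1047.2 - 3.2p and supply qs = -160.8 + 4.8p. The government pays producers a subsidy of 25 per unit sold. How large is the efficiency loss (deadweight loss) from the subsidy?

Deadweight loss = 600

Pre-subsidy: 1047.2 - 3.2p = -160.8 + 4.8p gives p* = 151, q* = 564.
With the subsidy, sellers receive ps = pb + 25 for each unit, where pb is the price buyers pay.
Supply in terms of pb becomes qs = -160.8 + 4.8(pb + 25) = -40.8 + 4.8pb. Setting this equal to demand: 1047.2 - 3.2pb = -40.8 + 4.8pb, so pb = 136.
Sellers receive ps = 136 + 25 = 161; q' = 1047.2 − 3.2·136 = 612.
The subsidy expands output by 612 − 564 = 48 past the efficient level; on those units the gap between marginal cost and willingness to pay runs from 0 up to 25.
DWL = ½ × 25 × 48 = 600.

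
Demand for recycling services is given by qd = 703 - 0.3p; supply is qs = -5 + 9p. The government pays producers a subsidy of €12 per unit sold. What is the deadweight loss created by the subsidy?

Deadweight loss = 648/31

Pre-subsidy: 703 - 0.3p = -5 + 9p gives p* = 2360/31, q* = 21085/31.
With the subsidy, sellers receive ps = pb + 12 for each unit, where pb is the price buyers pay.
Supply in terms of pb becomes qs = -5 + 9(pb + 12) = 103 + 9pb. Setting this equal to demand: 703 - 0.3pb = 103 + 9pb, so pb = 2000/31.
Sellers receive ps = 2000/31 + 12 = 2372/31; q' = 703 − 0.3·(2000/31) = 21193/31.
The subsidy expands output by 21193/31 − 21085/31 = 108/31 past the efficient level; on those units the gap between marginal cost and willingness to pay runs from 0 up to 12.
DWL = ½ × 12 × 108/31 = 648/31.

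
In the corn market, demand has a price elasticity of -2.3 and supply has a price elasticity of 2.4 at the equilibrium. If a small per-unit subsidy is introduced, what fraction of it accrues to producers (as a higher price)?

For a small subsidy around the equilibrium, the benefit split depends on the relative slopes, which at a point are proportional to the elasticities.
Buyer share = εs/(εs + |εd|) = 2.4/(2.4 + 2.3) = 24/47; seller share = |εd|/(εs + |εd|) = 23/47.
So producers capture 23/47 of the subsidy.

Producer share = 23/47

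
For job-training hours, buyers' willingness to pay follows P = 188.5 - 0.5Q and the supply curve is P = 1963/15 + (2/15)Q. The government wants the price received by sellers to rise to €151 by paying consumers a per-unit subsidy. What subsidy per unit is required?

Required subsidy s = €38 per unit

At a seller price of 151, quantity supplied is -981.5 + 7.5·151 = 151.
Buyers absorb 151 only when they pay Pb = 188.5 − 0.5·151 = 113.
s = Ps − Pb = 151 − 113 = 38.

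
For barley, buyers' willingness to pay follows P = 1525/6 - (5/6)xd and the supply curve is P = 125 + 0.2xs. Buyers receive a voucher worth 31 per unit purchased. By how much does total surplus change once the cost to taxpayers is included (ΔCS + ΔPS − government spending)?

Pre-subsidy: 1525/6 - (5/6)x = 125 + 0.2x gives x* = 125 and P* = 150.
With the rebate, buyers effectively pay Pb = Ps − 31, where Ps is the price sellers receive.
On the curves, Pb = 1525/6 - (5/6)x and Ps = 125 + 0.2x; the wedge Ps − Pb = 31 gives 125 + 0.2x − (1525/6 - (5/6)x) = 31, so x' = 155.
Then Pb = 1525/6 − (5/6)·155 = 125 and Ps = 125 + 0.2·155 = 156.
ΔCS = ½(125 + 155)(150 − 125) = 3500; ΔPS = ½(125 + 155)(156 − 150) = 840.
Government spending = 31 × 155 = 4805.
Net change = 3500 + 840 − 4805 = -465. The loss equals the DWL triangle ½·31·30.

Net change in total surplus = -465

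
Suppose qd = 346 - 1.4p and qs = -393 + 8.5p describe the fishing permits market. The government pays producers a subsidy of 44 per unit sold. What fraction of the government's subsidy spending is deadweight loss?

DWL / government spending = 1309/14572

Pre-subsidy: 346 - 1.4p = -393 + 8.5p gives p* = 7390/99, q* = 23908/99.
With the subsidy, sellers receive ps = pb + 44 for each unit, where pb is the price buyers pay.
Supply in terms of pb becomes qs = -393 + 8.5(pb + 44) = -19 + 8.5pb. Setting this equal to demand: 346 - 1.4pb = -19 + 8.5pb, so pb = 3650/99.
Sellers receive ps = 3650/99 + 44 = 8006/99; q' = 346 − 1.4·(3650/99) = 29144/99.
ΔCS = ½(23908/99 + 29144/99)(7390/99 − 3650/99) = 3006280/297; ΔPS = ½(23908/99 + 29144/99)(8006/99 − 7390/99) = 495152/297.
Government spending = 44 × 29144/99 = 116576/9.
DWL = ½ × 44 × (29144/99 − 23908/99) = 10472/9; fraction = (10472/9) / (116576/9) = 1309/14572.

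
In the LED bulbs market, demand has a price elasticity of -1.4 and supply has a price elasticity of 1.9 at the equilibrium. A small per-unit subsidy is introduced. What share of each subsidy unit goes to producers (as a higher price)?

Producer share = 14/33

For a small subsidy around the equilibrium, the benefit split depends on the relative slopes, which at a point are proportional to the elasticities.
Buyer share = εs/(εs + |εd|) = 1.9/(1.9 + 1.4) = 19/33; seller share = |εd|/(εs + |εd|) = 14/33.
So producers capture 14/33 of the subsidy.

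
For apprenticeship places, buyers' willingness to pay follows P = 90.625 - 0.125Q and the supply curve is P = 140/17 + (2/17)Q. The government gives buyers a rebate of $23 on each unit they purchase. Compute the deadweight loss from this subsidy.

Pre-subsidy: 90.625 - 0.125Q = 140/17 + (2/17)Q gives Q* = 3735/11 and P* = 530/11.
With the rebate, buyers effectively pay Pb = Ps − 23, where Ps is the price sellers receive.
On the curves, Pb = 90.625 - 0.125Q and Ps = 140/17 + (2/17)Q; the wedge Ps − Pb = 23 gives 140/17 + (2/17)Q − (90.625 - 0.125Q) = 23, so Q' = 1303/3.
Then Pb = 90.625 − 0.125·(1303/3) = 109/3 and Ps = 140/17 + (2/17)·(1303/3) = 178/3.
The subsidy expands output by 1303/3 − 3735/11 = 3128/33 past the efficient level; on those units the gap between marginal cost and willingness to pay runs from 0 up to 23.
DWL = ½ × 23 × 3128/33 = 35972/33.

Deadweight loss = 35972/33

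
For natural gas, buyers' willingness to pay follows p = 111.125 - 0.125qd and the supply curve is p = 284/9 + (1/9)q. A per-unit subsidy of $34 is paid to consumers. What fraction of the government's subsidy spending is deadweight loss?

DWL / government spending = 72/481

Pre-subsidy: 111.125 - 0.125q = 284/9 + (1/9)q gives q* = 337 and p* = 69.
With the rebate, buyers effectively pay pb = ps − 34, where ps is the price sellers receive.
On the curves, pb = 111.125 - 0.125q and ps = 284/9 + (1/9)q; the wedge ps − pb = 34 gives 284/9 + (1/9)q − (111.125 - 0.125q) = 34, so q' = 481.
Then pb = 111.125 − 0.125·481 = 51 and ps = 284/9 + (1/9)·481 = 85.
ΔCS = ½(337 + 481)(69 − 51) = 7362; ΔPS = ½(337 + 481)(85 − 69) = 6544.
Government spending = 34 × 481 = 16354.
DWL = ½ × 34 × (481 − 337) = 2448; fraction = 2448 / 16354 = 72/481.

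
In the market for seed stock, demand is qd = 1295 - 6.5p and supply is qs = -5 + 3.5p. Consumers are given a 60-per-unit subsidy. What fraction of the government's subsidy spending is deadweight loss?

Pre-subsidy: 1295 - 6.5p = -5 + 3.5p gives p* = 130, q* = 450.
With the rebate, buyers effectively pay pb = ps − 60, where ps is the price sellers receive.
Demand in terms of ps becomes qd = 1295 − 6.5(ps − 60) = 1685 - 6.5ps. Setting this equal to supply: 1685 - 6.5ps = -5 + 3.5ps, so ps = 169.
Buyers pay pb = 169 − 60 = 109; q' = -5 + 3.5·169 = 586.5.
ΔCS = ½(450 + 586.5)(130 − 109) = 10883.25; ΔPS = ½(450 + 586.5)(169 − 130) = 20211.75.
Government spending = 60 × 586.5 = 35190.
DWL = ½ × 60 × (586.5 − 450) = 4095; fraction = 4095 / 35190 = 91/782.

DWL / government spending = 91/782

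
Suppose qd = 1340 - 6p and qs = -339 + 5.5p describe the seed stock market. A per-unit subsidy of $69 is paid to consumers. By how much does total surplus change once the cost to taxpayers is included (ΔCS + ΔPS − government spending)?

Pre-subsidy: 1340 - 6p = -339 + 5.5p gives p* = 146, q* = 464.
With the rebate, buyers effectively pay pb = ps − 69, where ps is the price sellers receive.
Demand in terms of ps becomes qd = 1340 − 6(ps − 69) = 1754 - 6ps. Setting this equal to supply: 1754 - 6ps = -339 + 5.5ps, so ps = 182.
Buyers pay pb = 182 − 69 = 113; q' = -339 + 5.5·182 = 662.
ΔCS = ½(464 + 662)(146 − 113) = 18579; ΔPS = ½(464 + 662)(182 − 146) = 20268.
Government spending = 69 × 662 = 45678.
Net change = 18579 + 20268 − 45678 = -6831. The loss equals the DWL triangle ½·69·198.

Net change in total surplus = -$6831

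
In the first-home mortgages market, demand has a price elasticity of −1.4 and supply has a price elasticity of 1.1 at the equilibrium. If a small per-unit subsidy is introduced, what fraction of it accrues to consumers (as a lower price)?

For a small subsidy around the equilibrium, the benefit split depends on the relative slopes, which at a point are proportional to the elasticities.
Buyer share = εs/(εs + |εd|) = 1.1/(1.1 + 1.4) = 0.44; seller share = |εd|/(εs + |εd|) = 0.56.

Consumer share = 0.44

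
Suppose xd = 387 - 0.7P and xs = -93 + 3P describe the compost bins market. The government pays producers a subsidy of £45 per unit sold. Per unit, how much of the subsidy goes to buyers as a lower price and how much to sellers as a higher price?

Pre-subsidy: 387 - 0.7P = -93 + 3P gives P* = 4800/37, x* = 10959/37.
With the subsidy, sellers receive Ps = Pb + 45 for each unit, where Pb is the price buyers pay.
Supply in terms of Pb becomes xs = -93 + 3(Pb + 45) = 42 + 3Pb. Setting this equal to demand: 387 - 0.7Pb = 42 + 3Pb, so Pb = 3450/37.
Sellers receive Ps = 3450/37 + 45 = 5115/37; x' = 387 − 0.7·(3450/37) = 11904/37.
Buyers' price falls by P* − Pb = 4800/37 − 3450/37 = 1350/37; sellers' price rises by Ps − P* = 5115/37 − 4800/37 = 315/37.

Buyers gain 1350/37 per unit; sellers gain 315/37 per unit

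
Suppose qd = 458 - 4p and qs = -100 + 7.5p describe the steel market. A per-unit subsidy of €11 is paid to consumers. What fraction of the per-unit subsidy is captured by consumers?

Consumer share = 15/23

Pre-subsidy: 458 - 4p = -100 + 7.5p gives p* = 1116/23, q* = 6070/23.
With the rebate, buyers effectively pay pb = ps − 11, where ps is the price sellers receive.
Demand in terms of ps becomes qd = 458 − 4(ps − 11) = 502 - 4ps. Setting this equal to supply: 502 - 4ps = -100 + 7.5ps, so ps = 1204/23.
Buyers pay pb = 1204/23 − 11 = 951/23; q' = -100 + 7.5·(1204/23) = 6730/23.
Buyers' price falls by p* − pb = 1116/23 − 951/23 = 165/23; sellers' price rises by ps − p* = 1204/23 − 1116/23 = 88/23.
So consumers capture (165/23)/11 = 15/23 of each unit of subsidy.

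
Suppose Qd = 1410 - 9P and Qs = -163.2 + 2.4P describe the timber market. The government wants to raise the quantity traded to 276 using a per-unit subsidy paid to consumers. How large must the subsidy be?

At Q = 276, invert demand for the buyer price: Pb = (1410 − 276)/9 = 126; invert supply for the seller price: Ps = (276 − (-163.2))/2.4 = 183.
The subsidy must fill the gap: s = Ps − Pb = 183 − 126 = 57.

Required subsidy s = 57 per unit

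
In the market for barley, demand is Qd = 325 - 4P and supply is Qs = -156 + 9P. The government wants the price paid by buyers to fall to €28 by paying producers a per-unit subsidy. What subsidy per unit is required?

At a buyer price of 28, quantity demanded is 325 − 4·28 = 213.
Sellers supply 213 only when they receive Ps with -156 + 9·Ps = 213, i.e. Ps = 41.
s = Ps − Pb = 41 − 28 = 13.

Required subsidy s = €13 per unit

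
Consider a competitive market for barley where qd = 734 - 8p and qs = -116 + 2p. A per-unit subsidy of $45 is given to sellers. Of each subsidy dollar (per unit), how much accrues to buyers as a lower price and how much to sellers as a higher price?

Pre-subsidy: 734 - 8p = -116 + 2p gives p* = 85, q* = 54.
With the subsidy, sellers receive ps = pb + 45 for each unit, where pb is the price buyers pay.
Supply in terms of pb becomes qs = -116 + 2(pb + 45) = -26 + 2pb. Setting this equal to demand: 734 - 8pb = -26 + 2pb, so pb = 76.
Sellers receive ps = 76 + 45 = 121; q' = 734 − 8·76 = 126.
Buyers' price falls by p* − pb = 85 − 76 = 9; sellers' price rises by ps − p* = 121 − 85 = 36.

Buyers gain $9 per unit; sellers gain $36 per unit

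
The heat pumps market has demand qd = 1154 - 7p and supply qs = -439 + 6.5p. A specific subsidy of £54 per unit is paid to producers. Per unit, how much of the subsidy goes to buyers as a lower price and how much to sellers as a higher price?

Pre-subsidy: 1154 - 7p = -439 + 6.5p gives p* = 118, q* = 328.
With the subsidy, sellers receive ps = pb + 54 for each unit, where pb is the price buyers pay.
Supply in terms of pb becomes qs = -439 + 6.5(pb + 54) = -88 + 6.5pb. Setting this equal to demand: 1154 - 7pb = -88 + 6.5pb, so pb = 92.
Sellers receive ps = 92 + 54 = 146; q' = 1154 − 7·92 = 510.
Buyers' price falls by p* − pb = 118 − 92 = 26; sellers' price rises by ps − p* = 146 − 118 = 28.

Buyers gain £26 per unit; sellers gain £28 per unit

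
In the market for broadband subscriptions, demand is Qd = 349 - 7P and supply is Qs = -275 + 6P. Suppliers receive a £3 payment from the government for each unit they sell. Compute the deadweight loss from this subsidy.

Pre-subsidy: 349 - 7P = -275 + 6P gives P* = 48, Q* = 13.
With the subsidy, sellers receive Ps = Pb + 3 for each unit, where Pb is the price buyers pay.
Supply in terms of Pb becomes Qs = -275 + 6(Pb + 3) = -257 + 6Pb. Setting this equal to demand: 349 - 7Pb = -257 + 6Pb, so Pb = 606/13.
Sellers receive Ps = 606/13 + 3 = 645/13; Q' = 349 − 7·(606/13) = 295/13.
The subsidy expands output by 295/13 − 13 = 126/13 past the efficient level; on those units the gap between marginal cost and willingness to pay runs from 0 up to 3.
DWL = ½ × 3 × 126/13 = 189/13.

Deadweight loss = 189/13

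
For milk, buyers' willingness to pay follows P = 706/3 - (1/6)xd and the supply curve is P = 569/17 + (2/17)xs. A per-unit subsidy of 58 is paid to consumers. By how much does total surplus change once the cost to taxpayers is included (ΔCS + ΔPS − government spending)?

Net change in total surplus = -5916

Pre-subsidy: 706/3 - (1/6)x = 569/17 + (2/17)x gives x* = 710 and P* = 117.
With the rebate, buyers effectively pay Pb = Ps − 58, where Ps is the price sellers receive.
On the curves, Pb = 706/3 - (1/6)x and Ps = 569/17 + (2/17)x; the wedge Ps − Pb = 58 gives 569/17 + (2/17)x − (706/3 - (1/6)x) = 58, so x' = 914.
Then Pb = 706/3 − (1/6)·914 = 83 and Ps = 569/17 + (2/17)·914 = 141.
ΔCS = ½(710 + 914)(117 − 83) = 27608; ΔPS = ½(710 + 914)(141 − 117) = 19488.
Government spending = 58 × 914 = 53012.
Net change = 27608 + 19488 − 53012 = -5916. The loss equals the DWL triangle ½·58·204.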